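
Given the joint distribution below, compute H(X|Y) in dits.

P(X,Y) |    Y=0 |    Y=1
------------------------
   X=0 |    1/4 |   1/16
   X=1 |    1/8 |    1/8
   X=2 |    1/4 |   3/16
0.4511 dits

Using the chain rule: H(X|Y) = H(X,Y) - H(Y)

First, compute H(X,Y) = 0.7384 dits

Marginal P(Y) = (5/8, 3/8)
H(Y) = 0.2873 dits

H(X|Y) = H(X,Y) - H(Y) = 0.7384 - 0.2873 = 0.4511 dits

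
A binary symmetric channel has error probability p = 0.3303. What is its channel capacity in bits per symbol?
0.0848 bits

For a binary symmetric channel (BSC) with error probability p:
Capacity C = 1 - H(p) bits per symbol

where H(p) = -p log₂(p) - (1-p) log₂(1-p) is the binary entropy function.

H(0.3303) = 0.9152 bits
C = 1 - 0.9152 = 0.0848 bits per symbol

This means we can reliably transmit up to 0.0848 bits of information per channel use.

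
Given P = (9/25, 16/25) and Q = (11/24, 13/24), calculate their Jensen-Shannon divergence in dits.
0.0022 dits

Jensen-Shannon divergence is:
JSD(P||Q) = 0.5 × D_KL(P||M) + 0.5 × D_KL(Q||M)
where M = 0.5 × (P + Q) is the mixture distribution.

M = 0.5 × (9/25, 16/25) + 0.5 × (11/24, 13/24) = (0.409167, 0.590833)

D_KL(P||M) = 0.0022 dits
D_KL(Q||M) = 0.0021 dits

JSD(P||Q) = 0.5 × 0.0022 + 0.5 × 0.0021 = 0.0022 dits

Unlike KL divergence, JSD is symmetric and bounded: 0 ≤ JSD ≤ log(2).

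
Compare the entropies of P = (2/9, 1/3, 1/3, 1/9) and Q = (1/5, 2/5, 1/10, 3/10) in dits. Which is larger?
P

Computing entropies in dits:
H(P) = 0.5693
H(Q) = 0.5558

Distribution P has higher entropy.

Intuition: The distribution closer to uniform (more spread out) has higher entropy.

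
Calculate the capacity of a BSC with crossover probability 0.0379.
0.7674 bits

For a binary symmetric channel (BSC) with error probability p:
Capacity C = 1 - H(p) bits per symbol

where H(p) = -p log₂(p) - (1-p) log₂(1-p) is the binary entropy function.

H(0.0379) = 0.2326 bits
C = 1 - 0.2326 = 0.7674 bits per symbol

This means we can reliably transmit up to 0.7674 bits of information per channel use.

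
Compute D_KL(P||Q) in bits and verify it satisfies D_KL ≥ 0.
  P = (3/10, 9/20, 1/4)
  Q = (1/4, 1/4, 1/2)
0.2105 bits

KL divergence satisfies the Gibbs inequality: D_KL(P||Q) ≥ 0 for all distributions P, Q.

D_KL(P||Q) = Σ p(x) log(p(x)/q(x))
Term by term:
  x=0: 3/10 × log_2[(3/10)/(1/4)] = 0.0789
  x=1: 9/20 × log_2[(9/20)/(1/4)] = 0.3816
  x=2: 1/4 × log_2[(1/4)/(1/2)] = -0.2500
D_KL(P||Q) = 0.2105 bits

D_KL(P||Q) = 0.2105 ≥ 0 ✓

This non-negativity is a fundamental property: relative entropy cannot be negative because it measures how different Q is from P.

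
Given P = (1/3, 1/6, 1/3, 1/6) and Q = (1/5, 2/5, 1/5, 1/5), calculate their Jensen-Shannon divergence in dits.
0.0184 dits

Jensen-Shannon divergence is:
JSD(P||Q) = 0.5 × D_KL(P||M) + 0.5 × D_KL(Q||M)
where M = 0.5 × (P + Q) is the mixture distribution.

M = 0.5 × (1/3, 1/6, 1/3, 1/6) + 0.5 × (1/5, 2/5, 1/5, 1/5) = (4/15, 0.283333, 4/15, 0.183333)

D_KL(P||M) = 0.0193 dits
D_KL(Q||M) = 0.0175 dits

JSD(P||Q) = 0.5 × 0.0193 + 0.5 × 0.0175 = 0.0184 dits

Unlike KL divergence, JSD is symmetric and bounded: 0 ≤ JSD ≤ log(2).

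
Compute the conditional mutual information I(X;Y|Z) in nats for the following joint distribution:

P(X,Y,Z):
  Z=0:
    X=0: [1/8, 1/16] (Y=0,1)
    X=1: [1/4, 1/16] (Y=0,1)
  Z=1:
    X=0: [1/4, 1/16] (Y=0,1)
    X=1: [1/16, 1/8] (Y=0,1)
0.0605 nats

Conditional mutual information: I(X;Y|Z) = H(X|Z) + H(Y|Z) - H(X,Y|Z)

H(Z) = 0.6931
H(X,Z) = 1.3547 → H(X|Z) = 0.6616
H(Y,Z) = 1.3051 → H(Y|Z) = 0.6119
H(X,Y,Z) = 1.9062 → H(X,Y|Z) = 1.2130

I(X;Y|Z) = 0.6616 + 0.6119 - 1.2130 = 0.0605 nats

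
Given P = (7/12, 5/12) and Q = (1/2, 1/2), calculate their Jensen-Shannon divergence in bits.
0.0051 bits

Jensen-Shannon divergence is:
JSD(P||Q) = 0.5 × D_KL(P||M) + 0.5 × D_KL(Q||M)
where M = 0.5 × (P + Q) is the mixture distribution.

M = 0.5 × (7/12, 5/12) + 0.5 × (1/2, 1/2) = (13/24, 11/24)

D_KL(P||M) = 0.0051 bits
D_KL(Q||M) = 0.0050 bits

JSD(P||Q) = 0.5 × 0.0051 + 0.5 × 0.0050 = 0.0051 bits

Unlike KL divergence, JSD is symmetric and bounded: 0 ≤ JSD ≤ log(2).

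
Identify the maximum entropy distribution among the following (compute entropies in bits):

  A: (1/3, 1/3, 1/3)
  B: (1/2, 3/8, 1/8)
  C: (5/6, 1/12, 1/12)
A

For a discrete distribution over n outcomes, entropy is maximized by the uniform distribution.

Computing entropies:
H(A) = 1.5850 bits
H(B) = 1.4056 bits
H(C) = 0.8167 bits

The uniform distribution (where all probabilities equal 1/3) achieves the maximum entropy of log_2(3) = 1.5850 bits.

Distribution A has the highest entropy.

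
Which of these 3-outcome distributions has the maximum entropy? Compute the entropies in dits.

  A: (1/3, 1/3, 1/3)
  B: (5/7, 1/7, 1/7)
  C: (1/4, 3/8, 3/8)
A

For a discrete distribution over n outcomes, entropy is maximized by the uniform distribution.

Computing entropies:
H(A) = 0.4771 dits
H(B) = 0.3458 dits
H(C) = 0.4700 dits

The uniform distribution (where all probabilities equal 1/3) achieves the maximum entropy of log_10(3) = 0.4771 dits.

Distribution A has the highest entropy.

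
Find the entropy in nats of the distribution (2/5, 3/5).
0.6730 nats

Shannon entropy is H(X) = -Σ p(x) log p(x).

For P = (2/5, 3/5):
H = -2/5 × log_e(2/5) -3/5 × log_e(3/5)
H = 0.6730 nats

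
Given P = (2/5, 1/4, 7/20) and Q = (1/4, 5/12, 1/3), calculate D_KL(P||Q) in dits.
0.0336 dits

KL divergence: D_KL(P||Q) = Σ p(x) log(p(x)/q(x))

Computing term by term:
  x=0: 2/5 × log_10[(2/5)/(1/4)] = 2/5 × 0.2041 = 0.0816
  x=1: 1/4 × log_10[(1/4)/(5/12)] = 1/4 × -0.2218 = -0.0555
  x=2: 7/20 × log_10[(7/20)/(1/3)] = 7/20 × 0.0212 = 0.0074

D_KL(P||Q) = 0.0336 dits

Note: KL divergence is always non-negative and equals 0 iff P = Q.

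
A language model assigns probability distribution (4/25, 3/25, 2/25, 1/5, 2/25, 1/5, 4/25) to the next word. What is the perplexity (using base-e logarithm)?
6.6111

Perplexity is e^H (or exp(H) for natural log).

First, H = -Σ p log p = 1.8887 nats
Perplexity = e^1.8887 = 6.6111

Interpretation: The model's uncertainty is equivalent to choosing uniformly among 6.6 options.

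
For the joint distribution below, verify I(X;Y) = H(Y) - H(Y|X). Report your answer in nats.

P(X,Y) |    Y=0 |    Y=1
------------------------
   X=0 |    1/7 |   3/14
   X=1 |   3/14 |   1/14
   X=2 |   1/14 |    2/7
I(X;Y) = 0.1032 nats

Mutual information has multiple equivalent forms:
- I(X;Y) = H(X) - H(X|Y)
- I(X;Y) = H(Y) - H(Y|X)
- I(X;Y) = H(X) + H(Y) - H(X,Y)

Computing all quantities:
H(X) = 1.0934, H(Y) = 0.6829, H(X,Y) = 1.6731
H(X|Y) = 0.9902, H(Y|X) = 0.5797

Verification:
H(X) - H(X|Y) = 1.0934 - 0.9902 = 0.1032
H(Y) - H(Y|X) = 0.6829 - 0.5797 = 0.1032
H(X) + H(Y) - H(X,Y) = 1.0934 + 0.6829 - 1.6731 = 0.1032

All forms give I(X;Y) = 0.1032 nats. ✓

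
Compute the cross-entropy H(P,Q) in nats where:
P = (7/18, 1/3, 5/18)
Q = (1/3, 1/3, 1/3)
1.0986 nats

Cross-entropy: H(P,Q) = -Σ p(x) log q(x)

Alternatively: H(P,Q) = H(P) + D_KL(P||Q)
H(P) = 1.0893 nats
D_KL(P||Q) = 0.0093 nats

H(P,Q) = 1.0893 + 0.0093 = 1.0986 nats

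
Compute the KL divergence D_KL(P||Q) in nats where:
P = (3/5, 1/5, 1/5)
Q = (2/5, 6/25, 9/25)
0.0893 nats

KL divergence: D_KL(P||Q) = Σ p(x) log(p(x)/q(x))

Computing term by term:
  x=0: 3/5 × log_e[(3/5)/(2/5)] = 3/5 × 0.4055 = 0.2433
  x=1: 1/5 × log_e[(1/5)/(6/25)] = 1/5 × -0.1823 = -0.0365
  x=2: 1/5 × log_e[(1/5)/(9/25)] = 1/5 × -0.5878 = -0.1176

D_KL(P||Q) = 0.0893 nats

Note: KL divergence is always non-negative and equals 0 iff P = Q.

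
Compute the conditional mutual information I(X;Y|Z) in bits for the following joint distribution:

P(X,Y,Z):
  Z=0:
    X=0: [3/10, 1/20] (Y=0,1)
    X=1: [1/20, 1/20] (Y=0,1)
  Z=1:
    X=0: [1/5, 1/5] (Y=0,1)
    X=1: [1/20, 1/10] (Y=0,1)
0.0458 bits

Conditional mutual information: I(X;Y|Z) = H(X|Z) + H(Y|Z) - H(X,Y|Z)

H(Z) = 0.9928
H(X,Z) = 1.8016 → H(X|Z) = 0.8088
H(Y,Z) = 1.8834 → H(Y|Z) = 0.8906
H(X,Y,Z) = 2.6464 → H(X,Y|Z) = 1.6537

I(X;Y|Z) = 0.8088 + 0.8906 - 1.6537 = 0.0458 bits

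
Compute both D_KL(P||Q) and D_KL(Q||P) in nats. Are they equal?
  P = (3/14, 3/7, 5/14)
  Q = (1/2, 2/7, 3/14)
D_KL(P||Q) = 0.1746, D_KL(Q||P) = 0.1983

KL divergence is not symmetric: D_KL(P||Q) ≠ D_KL(Q||P) in general.

D_KL(P||Q) = 0.1746 nats
D_KL(Q||P) = 0.1983 nats

No, they are not equal!

This asymmetry is why KL divergence is not a true distance metric.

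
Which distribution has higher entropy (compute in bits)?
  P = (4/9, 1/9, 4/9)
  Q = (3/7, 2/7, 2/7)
Q

Computing entropies in bits:
H(P) = 1.3921
H(Q) = 1.5567

Distribution Q has higher entropy.

Intuition: The distribution closer to uniform (more spread out) has higher entropy.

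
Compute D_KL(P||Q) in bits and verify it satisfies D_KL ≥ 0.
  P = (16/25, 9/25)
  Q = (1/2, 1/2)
0.0573 bits

KL divergence satisfies the Gibbs inequality: D_KL(P||Q) ≥ 0 for all distributions P, Q.

D_KL(P||Q) = Σ p(x) log(p(x)/q(x))
Term by term:
  x=0: 16/25 × log_2[(16/25)/(1/2)] = 0.2279
  x=1: 9/25 × log_2[(9/25)/(1/2)] = -0.1706
D_KL(P||Q) = 0.0573 bits

D_KL(P||Q) = 0.0573 ≥ 0 ✓

This non-negativity is a fundamental property: relative entropy cannot be negative because it measures how different Q is from P.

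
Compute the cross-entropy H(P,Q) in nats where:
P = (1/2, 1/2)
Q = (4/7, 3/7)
0.7035 nats

Cross-entropy: H(P,Q) = -Σ p(x) log q(x)

Alternatively: H(P,Q) = H(P) + D_KL(P||Q)
H(P) = 0.6931 nats
D_KL(P||Q) = 0.0103 nats

H(P,Q) = 0.6931 + 0.0103 = 0.7035 nats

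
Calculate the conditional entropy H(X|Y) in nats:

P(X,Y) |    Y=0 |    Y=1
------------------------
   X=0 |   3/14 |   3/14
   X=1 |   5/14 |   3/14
0.6751 nats

Using the chain rule: H(X|Y) = H(X,Y) - H(Y)

First, compute H(X,Y) = 1.3580 nats

Marginal P(Y) = (4/7, 3/7)
H(Y) = 0.6829 nats

H(X|Y) = H(X,Y) - H(Y) = 1.3580 - 0.6829 = 0.6751 nats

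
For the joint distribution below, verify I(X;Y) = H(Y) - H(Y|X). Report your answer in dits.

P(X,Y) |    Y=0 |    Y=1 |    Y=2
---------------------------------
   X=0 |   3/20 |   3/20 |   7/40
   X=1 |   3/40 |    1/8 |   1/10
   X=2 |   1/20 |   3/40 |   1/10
I(X;Y) = 0.0034 dits

Mutual information has multiple equivalent forms:
- I(X;Y) = H(X) - H(X|Y)
- I(X;Y) = H(Y) - H(Y|X)
- I(X;Y) = H(X) + H(Y) - H(X,Y)

Computing all quantities:
H(X) = 0.4562, H(Y) = 0.4735, H(X,Y) = 0.9263
H(X|Y) = 0.4528, H(Y|X) = 0.4701

Verification:
H(X) - H(X|Y) = 0.4562 - 0.4528 = 0.0034
H(Y) - H(Y|X) = 0.4735 - 0.4701 = 0.0034
H(X) + H(Y) - H(X,Y) = 0.4562 + 0.4735 - 0.9263 = 0.0034

All forms give I(X;Y) = 0.0034 dits. ✓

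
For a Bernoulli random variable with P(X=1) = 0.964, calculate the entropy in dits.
0.0673 dits

The binary entropy function is:
H(p) = -p log(p) - (1-p) log(1-p)

H(0.964) = -0.964 × log_10(0.964) - 0.036 × log_10(0.036)
H(0.964) = 0.0673 dits

Note: Binary entropy is maximized at p=0.5 (H=1 bit) and minimized at p=0 or p=1 (H=0).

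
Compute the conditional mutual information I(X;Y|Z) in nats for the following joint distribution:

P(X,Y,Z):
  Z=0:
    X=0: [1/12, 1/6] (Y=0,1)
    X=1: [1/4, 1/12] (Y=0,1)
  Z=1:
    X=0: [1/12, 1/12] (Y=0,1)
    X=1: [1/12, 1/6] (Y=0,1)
0.0576 nats

Conditional mutual information: I(X;Y|Z) = H(X|Z) + H(Y|Z) - H(X,Y|Z)

H(Z) = 0.6792
H(X,Z) = 1.3580 → H(X|Z) = 0.6788
H(Y,Z) = 1.3580 → H(Y|Z) = 0.6788
H(X,Y,Z) = 1.9792 → H(X,Y|Z) = 1.3000

I(X;Y|Z) = 0.6788 + 0.6788 - 1.3000 = 0.0576 nats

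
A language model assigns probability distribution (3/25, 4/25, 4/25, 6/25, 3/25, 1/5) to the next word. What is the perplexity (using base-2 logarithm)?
5.8106

Perplexity is 2^H (or exp(H) for natural log).

First, H = -Σ p log p = 2.5387 bits
Perplexity = 2^2.5387 = 5.8106

Interpretation: The model's uncertainty is equivalent to choosing uniformly among 5.8 options.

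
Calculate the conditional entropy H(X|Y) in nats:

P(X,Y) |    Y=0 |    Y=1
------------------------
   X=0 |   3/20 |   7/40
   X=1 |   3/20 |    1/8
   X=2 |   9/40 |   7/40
1.0828 nats

Using the chain rule: H(X|Y) = H(X,Y) - H(Y)

First, compute H(X,Y) = 1.7747 nats

Marginal P(Y) = (21/40, 19/40)
H(Y) = 0.6919 nats

H(X|Y) = H(X,Y) - H(Y) = 1.7747 - 0.6919 = 1.0828 nats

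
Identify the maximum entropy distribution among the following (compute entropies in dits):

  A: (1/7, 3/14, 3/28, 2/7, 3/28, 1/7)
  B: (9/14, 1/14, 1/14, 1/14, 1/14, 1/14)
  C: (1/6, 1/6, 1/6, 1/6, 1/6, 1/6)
C

For a discrete distribution over n outcomes, entropy is maximized by the uniform distribution.

Computing entropies:
H(A) = 0.7481 dits
H(B) = 0.5327 dits
H(C) = 0.7782 dits

The uniform distribution (where all probabilities equal 1/6) achieves the maximum entropy of log_10(6) = 0.7782 dits.

Distribution C has the highest entropy.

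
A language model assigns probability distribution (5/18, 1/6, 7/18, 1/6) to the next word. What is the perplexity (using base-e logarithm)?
3.7448

Perplexity is e^H (or exp(H) for natural log).

First, H = -Σ p log p = 1.3204 nats
Perplexity = e^1.3204 = 3.7448

Interpretation: The model's uncertainty is equivalent to choosing uniformly among 3.7 options.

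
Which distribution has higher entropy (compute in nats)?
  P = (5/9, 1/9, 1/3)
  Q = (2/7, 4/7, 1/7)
Q

Computing entropies in nats:
H(P) = 0.9369
H(Q) = 0.9557

Distribution Q has higher entropy.

Intuition: The distribution closer to uniform (more spread out) has higher entropy.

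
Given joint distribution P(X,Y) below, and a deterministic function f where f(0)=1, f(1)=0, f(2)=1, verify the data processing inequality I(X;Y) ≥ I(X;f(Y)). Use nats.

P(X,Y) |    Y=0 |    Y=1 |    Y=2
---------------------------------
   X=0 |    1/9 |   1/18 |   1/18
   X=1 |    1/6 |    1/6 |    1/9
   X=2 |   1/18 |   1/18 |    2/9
I(X;Y) = 0.0881, I(X;f(Y)) = 0.0217, inequality holds: 0.0881 ≥ 0.0217

Data Processing Inequality: For any Markov chain X → Y → Z, we have I(X;Y) ≥ I(X;Z).

Here Z = f(Y) is a deterministic function of Y, forming X → Y → Z.

Original I(X;Y) = 0.0881 nats

After applying f:
P(X,Z) where Z=f(Y):
- P(X,Z=0) = P(X,Y=1)
- P(X,Z=1) = P(X,Y=0) + P(X,Y=2)

I(X;Z) = I(X;f(Y)) = 0.0217 nats

Verification: 0.0881 ≥ 0.0217 ✓

Information cannot be created by processing; the function f can only lose information about X.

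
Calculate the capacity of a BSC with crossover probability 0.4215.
0.0179 bits

For a binary symmetric channel (BSC) with error probability p:
Capacity C = 1 - H(p) bits per symbol

where H(p) = -p log₂(p) - (1-p) log₂(1-p) is the binary entropy function.

H(0.4215) = 0.9821 bits
C = 1 - 0.9821 = 0.0179 bits per symbol

This means we can reliably transmit up to 0.0179 bits of information per channel use.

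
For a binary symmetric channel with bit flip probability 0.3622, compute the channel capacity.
0.0555 bits

For a binary symmetric channel (BSC) with error probability p:
Capacity C = 1 - H(p) bits per symbol

where H(p) = -p log₂(p) - (1-p) log₂(1-p) is the binary entropy function.

H(0.3622) = 0.9445 bits
C = 1 - 0.9445 = 0.0555 bits per symbol

This means we can reliably transmit up to 0.0555 bits of information per channel use.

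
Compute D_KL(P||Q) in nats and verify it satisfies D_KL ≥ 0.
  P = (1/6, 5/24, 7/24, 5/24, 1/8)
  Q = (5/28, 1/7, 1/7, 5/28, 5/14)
0.1762 nats

KL divergence satisfies the Gibbs inequality: D_KL(P||Q) ≥ 0 for all distributions P, Q.

D_KL(P||Q) = Σ p(x) log(p(x)/q(x))
Term by term:
  x=0: 1/6 × log_e[(1/6)/(5/28)] = -0.0115
  x=1: 5/24 × log_e[(5/24)/(1/7)] = 0.0786
  x=2: 7/24 × log_e[(7/24)/(1/7)] = 0.2082
  x=3: 5/24 × log_e[(5/24)/(5/28)] = 0.0321
  x=4: 1/8 × log_e[(1/8)/(5/14)] = -0.1312
D_KL(P||Q) = 0.1762 nats

D_KL(P||Q) = 0.1762 ≥ 0 ✓

This non-negativity is a fundamental property: relative entropy cannot be negative because it measures how different Q is from P.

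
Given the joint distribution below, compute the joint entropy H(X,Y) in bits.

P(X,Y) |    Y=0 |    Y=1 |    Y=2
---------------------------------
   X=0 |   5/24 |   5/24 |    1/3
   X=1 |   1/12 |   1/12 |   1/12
2.3675 bits

Joint entropy is H(X,Y) = -Σ_{x,y} p(x,y) log p(x,y).

Summing over all non-zero entries:
H(X,Y) = -[5/24·log_2(5/24) + 5/24·log_2(5/24) + 1/3·log_2(1/3) + 1/12·log_2(1/12) + 1/12·log_2(1/12) + 1/12·log_2(1/12)]
H(X,Y) = 2.3675 bits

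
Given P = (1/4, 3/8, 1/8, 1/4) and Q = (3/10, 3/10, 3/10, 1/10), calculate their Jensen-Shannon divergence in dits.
0.0167 dits

Jensen-Shannon divergence is:
JSD(P||Q) = 0.5 × D_KL(P||M) + 0.5 × D_KL(Q||M)
where M = 0.5 × (P + Q) is the mixture distribution.

M = 0.5 × (1/4, 3/8, 1/8, 1/4) + 0.5 × (3/10, 3/10, 3/10, 1/10) = (11/40, 0.3375, 0.2125, 7/40)

D_KL(P||M) = 0.0167 dits
D_KL(Q||M) = 0.0166 dits

JSD(P||Q) = 0.5 × 0.0167 + 0.5 × 0.0166 = 0.0167 dits

Unlike KL divergence, JSD is symmetric and bounded: 0 ≤ JSD ≤ log(2).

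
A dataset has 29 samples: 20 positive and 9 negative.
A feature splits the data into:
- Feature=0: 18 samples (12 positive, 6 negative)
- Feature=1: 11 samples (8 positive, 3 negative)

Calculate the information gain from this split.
0.0029 bits

Information Gain = H(Y) - H(Y|Feature)

Before split:
P(positive) = 20/29 = 0.6897
H(Y) = 0.8936 bits

After split:
Feature=0: H = 0.9183 bits (weight = 18/29)
Feature=1: H = 0.8454 bits (weight = 11/29)
H(Y|Feature) = (18/29)×0.9183 + (11/29)×0.8454 = 0.8906 bits

Information Gain = 0.8936 - 0.8906 = 0.0029 bits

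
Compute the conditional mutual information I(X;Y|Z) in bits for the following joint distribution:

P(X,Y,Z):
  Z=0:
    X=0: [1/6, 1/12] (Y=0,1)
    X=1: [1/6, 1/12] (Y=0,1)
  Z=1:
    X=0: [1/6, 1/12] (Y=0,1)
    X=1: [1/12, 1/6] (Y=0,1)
0.0409 bits

Conditional mutual information: I(X;Y|Z) = H(X|Z) + H(Y|Z) - H(X,Y|Z)

H(Z) = 1.0000
H(X,Z) = 2.0000 → H(X|Z) = 1.0000
H(Y,Z) = 1.9591 → H(Y|Z) = 0.9591
H(X,Y,Z) = 2.9183 → H(X,Y|Z) = 1.9183

I(X;Y|Z) = 1.0000 + 0.9591 - 1.9183 = 0.0409 bits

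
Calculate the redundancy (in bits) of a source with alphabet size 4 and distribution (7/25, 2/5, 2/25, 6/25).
0.1714 bits

Redundancy measures how far a source is from maximum entropy:
R = H_max - H(X)

Maximum entropy for 4 symbols: H_max = log_2(4) = 2.0000 bits
Actual entropy: H(X) = 1.8286 bits
Redundancy: R = 2.0000 - 1.8286 = 0.1714 bits

This redundancy represents potential for compression: the source could be compressed by 0.1714 bits per symbol.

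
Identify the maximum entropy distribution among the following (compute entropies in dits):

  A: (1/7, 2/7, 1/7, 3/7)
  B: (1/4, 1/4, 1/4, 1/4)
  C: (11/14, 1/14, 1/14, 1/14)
B

For a discrete distribution over n outcomes, entropy is maximized by the uniform distribution.

Computing entropies:
H(A) = 0.5546 dits
H(B) = 0.6021 dits
H(C) = 0.3279 dits

The uniform distribution (where all probabilities equal 1/4) achieves the maximum entropy of log_10(4) = 0.6021 dits.

Distribution B has the highest entropy.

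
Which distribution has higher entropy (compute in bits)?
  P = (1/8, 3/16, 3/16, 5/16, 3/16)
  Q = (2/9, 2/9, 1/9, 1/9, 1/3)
P

Computing entropies in bits:
H(P) = 2.2579
H(Q) = 2.1972

Distribution P has higher entropy.

Intuition: The distribution closer to uniform (more spread out) has higher entropy.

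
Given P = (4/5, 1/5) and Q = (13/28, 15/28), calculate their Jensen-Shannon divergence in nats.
0.0623 nats

Jensen-Shannon divergence is:
JSD(P||Q) = 0.5 × D_KL(P||M) + 0.5 × D_KL(Q||M)
where M = 0.5 × (P + Q) is the mixture distribution.

M = 0.5 × (4/5, 1/5) + 0.5 × (13/28, 15/28) = (0.632143, 0.367857)

D_KL(P||M) = 0.0665 nats
D_KL(Q||M) = 0.0581 nats

JSD(P||Q) = 0.5 × 0.0665 + 0.5 × 0.0581 = 0.0623 nats

Unlike KL divergence, JSD is symmetric and bounded: 0 ≤ JSD ≤ log(2).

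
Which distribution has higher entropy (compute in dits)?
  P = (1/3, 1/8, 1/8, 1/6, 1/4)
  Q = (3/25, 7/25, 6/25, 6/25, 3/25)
Q

Computing entropies in dits:
H(P) = 0.6650
H(Q) = 0.6733

Distribution Q has higher entropy.

Intuition: The distribution closer to uniform (more spread out) has higher entropy.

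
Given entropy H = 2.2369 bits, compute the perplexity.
4.7138

Perplexity is 2^H (or exp(H) for natural log).

H = 2.2369 bits
Perplexity = 2^2.2369 = 4.7138

Interpretation: The model's uncertainty is equivalent to choosing uniformly among 4.7 options.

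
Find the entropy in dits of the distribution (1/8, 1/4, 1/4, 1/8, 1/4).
0.6773 dits

Shannon entropy is H(X) = -Σ p(x) log p(x).

For P = (1/8, 1/4, 1/4, 1/8, 1/4):
H = -1/8 × log_10(1/8) -1/4 × log_10(1/4) -1/4 × log_10(1/4) -1/8 × log_10(1/8) -1/4 × log_10(1/4)
H = 0.6773 dits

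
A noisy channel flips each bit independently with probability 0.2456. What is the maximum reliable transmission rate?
0.1958 bits

For a binary symmetric channel (BSC) with error probability p:
Capacity C = 1 - H(p) bits per symbol

where H(p) = -p log₂(p) - (1-p) log₂(1-p) is the binary entropy function.

H(0.2456) = 0.8042 bits
C = 1 - 0.8042 = 0.1958 bits per symbol

This means we can reliably transmit up to 0.1958 bits of information per channel use.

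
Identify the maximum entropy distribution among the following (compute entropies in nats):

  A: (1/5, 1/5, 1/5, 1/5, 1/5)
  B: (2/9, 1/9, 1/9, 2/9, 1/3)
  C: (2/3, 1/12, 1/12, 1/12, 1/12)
A

For a discrete distribution over n outcomes, entropy is maximized by the uniform distribution.

Computing entropies:
H(A) = 1.6094 nats
H(B) = 1.5230 nats
H(C) = 1.0986 nats

The uniform distribution (where all probabilities equal 1/5) achieves the maximum entropy of log_e(5) = 1.6094 nats.

Distribution A has the highest entropy.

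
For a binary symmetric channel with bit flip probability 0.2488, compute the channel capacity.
0.1906 bits

For a binary symmetric channel (BSC) with error probability p:
Capacity C = 1 - H(p) bits per symbol

where H(p) = -p log₂(p) - (1-p) log₂(1-p) is the binary entropy function.

H(0.2488) = 0.8094 bits
C = 1 - 0.8094 = 0.1906 bits per symbol

This means we can reliably transmit up to 0.1906 bits of information per channel use.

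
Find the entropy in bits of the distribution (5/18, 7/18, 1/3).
1.5715 bits

Shannon entropy is H(X) = -Σ p(x) log p(x).

For P = (5/18, 7/18, 1/3):
H = -5/18 × log_2(5/18) -7/18 × log_2(7/18) -1/3 × log_2(1/3)
H = 1.5715 bits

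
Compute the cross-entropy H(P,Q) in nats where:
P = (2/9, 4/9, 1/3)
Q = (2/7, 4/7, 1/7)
1.1757 nats

Cross-entropy: H(P,Q) = -Σ p(x) log q(x)

Alternatively: H(P,Q) = H(P) + D_KL(P||Q)
H(P) = 1.0609 nats
D_KL(P||Q) = 0.1149 nats

H(P,Q) = 1.0609 + 0.1149 = 1.1757 nats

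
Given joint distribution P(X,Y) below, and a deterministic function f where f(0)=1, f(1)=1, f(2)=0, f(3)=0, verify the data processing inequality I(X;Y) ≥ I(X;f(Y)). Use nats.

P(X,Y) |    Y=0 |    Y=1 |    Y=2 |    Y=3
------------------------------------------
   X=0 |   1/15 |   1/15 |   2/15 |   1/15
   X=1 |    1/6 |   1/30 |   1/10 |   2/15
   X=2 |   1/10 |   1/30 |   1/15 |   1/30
I(X;Y) = 0.0450, I(X;f(Y)) = 0.0082, inequality holds: 0.0450 ≥ 0.0082

Data Processing Inequality: For any Markov chain X → Y → Z, we have I(X;Y) ≥ I(X;Z).

Here Z = f(Y) is a deterministic function of Y, forming X → Y → Z.

Original I(X;Y) = 0.0450 nats

After applying f:
P(X,Z) where Z=f(Y):
- P(X,Z=0) = P(X,Y=2) + P(X,Y=3)
- P(X,Z=1) = P(X,Y=0) + P(X,Y=1)

I(X;Z) = I(X;f(Y)) = 0.0082 nats

Verification: 0.0450 ≥ 0.0082 ✓

Information cannot be created by processing; the function f can only lose information about X.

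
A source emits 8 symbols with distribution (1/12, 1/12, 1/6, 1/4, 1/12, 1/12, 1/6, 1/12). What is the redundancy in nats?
0.1002 nats

Redundancy measures how far a source is from maximum entropy:
R = H_max - H(X)

Maximum entropy for 8 symbols: H_max = log_e(8) = 2.0794 nats
Actual entropy: H(X) = 1.9792 nats
Redundancy: R = 2.0794 - 1.9792 = 0.1002 nats

This redundancy represents potential for compression: the source could be compressed by 0.1002 nats per symbol.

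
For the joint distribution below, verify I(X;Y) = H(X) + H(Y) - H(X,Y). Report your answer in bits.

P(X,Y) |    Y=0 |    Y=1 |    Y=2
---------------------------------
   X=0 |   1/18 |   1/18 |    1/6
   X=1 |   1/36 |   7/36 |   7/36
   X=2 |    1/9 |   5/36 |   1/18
I(X;Y) = 0.1418 bits

Mutual information has multiple equivalent forms:
- I(X;Y) = H(X) - H(X|Y)
- I(X;Y) = H(Y) - H(Y|X)
- I(X;Y) = H(X) + H(Y) - H(X,Y)

Computing all quantities:
H(X) = 1.5622, H(Y) = 1.5155, H(X,Y) = 2.9360
H(X|Y) = 1.4204, H(Y|X) = 1.3737

Verification:
H(X) - H(X|Y) = 1.5622 - 1.4204 = 0.1418
H(Y) - H(Y|X) = 1.5155 - 1.3737 = 0.1418
H(X) + H(Y) - H(X,Y) = 1.5622 + 1.5155 - 2.9360 = 0.1418

All forms give I(X;Y) = 0.1418 bits. ✓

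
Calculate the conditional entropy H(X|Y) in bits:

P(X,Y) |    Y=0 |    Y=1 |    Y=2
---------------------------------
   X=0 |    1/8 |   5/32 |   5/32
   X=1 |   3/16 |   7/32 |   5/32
0.9834 bits

Using the chain rule: H(X|Y) = H(X,Y) - H(Y)

First, compute H(X,Y) = 2.5628 bits

Marginal P(Y) = (5/16, 3/8, 5/16)
H(Y) = 1.5794 bits

H(X|Y) = H(X,Y) - H(Y) = 2.5628 - 1.5794 = 0.9834 bits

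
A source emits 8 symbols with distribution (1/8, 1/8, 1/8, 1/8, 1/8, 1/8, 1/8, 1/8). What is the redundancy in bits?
0.0000 bits

Redundancy measures how far a source is from maximum entropy:
R = H_max - H(X)

Maximum entropy for 8 symbols: H_max = log_2(8) = 3.0000 bits
Actual entropy: H(X) = 3.0000 bits
Redundancy: R = 3.0000 - 3.0000 = 0.0000 bits

This redundancy represents potential for compression: the source could be compressed by 0.0000 bits per symbol.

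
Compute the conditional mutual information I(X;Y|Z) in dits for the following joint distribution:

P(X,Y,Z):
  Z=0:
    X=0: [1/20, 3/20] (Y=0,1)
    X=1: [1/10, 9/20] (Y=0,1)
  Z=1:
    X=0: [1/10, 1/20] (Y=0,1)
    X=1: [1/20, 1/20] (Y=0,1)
0.0024 dits

Conditional mutual information: I(X;Y|Z) = H(X|Z) + H(Y|Z) - H(X,Y|Z)

H(Z) = 0.2442
H(X,Z) = 0.5062 → H(X|Z) = 0.2620
H(Y,Z) = 0.4803 → H(Y|Z) = 0.2361
H(X,Y,Z) = 0.7398 → H(X,Y|Z) = 0.4956

I(X;Y|Z) = 0.2620 + 0.2361 - 0.4956 = 0.0024 dits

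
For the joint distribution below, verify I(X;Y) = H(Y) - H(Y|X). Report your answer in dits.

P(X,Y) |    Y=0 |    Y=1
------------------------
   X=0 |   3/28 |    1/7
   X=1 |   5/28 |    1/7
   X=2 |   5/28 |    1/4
I(X;Y) = 0.0035 dits

Mutual information has multiple equivalent forms:
- I(X;Y) = H(X) - H(X|Y)
- I(X;Y) = H(Y) - H(Y|X)
- I(X;Y) = H(X) + H(Y) - H(X,Y)

Computing all quantities:
H(X) = 0.4667, H(Y) = 0.2999, H(X,Y) = 0.7631
H(X|Y) = 0.4632, H(Y|X) = 0.2965

Verification:
H(X) - H(X|Y) = 0.4667 - 0.4632 = 0.0035
H(Y) - H(Y|X) = 0.2999 - 0.2965 = 0.0035
H(X) + H(Y) - H(X,Y) = 0.4667 + 0.2999 - 0.7631 = 0.0035

All forms give I(X;Y) = 0.0035 dits. ✓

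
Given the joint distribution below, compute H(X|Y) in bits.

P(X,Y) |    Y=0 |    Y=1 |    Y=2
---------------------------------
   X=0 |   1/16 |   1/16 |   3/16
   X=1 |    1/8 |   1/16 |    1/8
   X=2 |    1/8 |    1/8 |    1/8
1.5316 bits

Using the chain rule: H(X|Y) = H(X,Y) - H(Y)

First, compute H(X,Y) = 3.0778 bits

Marginal P(Y) = (5/16, 1/4, 7/16)
H(Y) = 1.5462 bits

H(X|Y) = H(X,Y) - H(Y) = 3.0778 - 1.5462 = 1.5316 bits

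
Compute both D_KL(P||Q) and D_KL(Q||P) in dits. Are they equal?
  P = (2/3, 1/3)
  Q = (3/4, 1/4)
D_KL(P||Q) = 0.0075, D_KL(Q||P) = 0.0071

KL divergence is not symmetric: D_KL(P||Q) ≠ D_KL(Q||P) in general.

D_KL(P||Q) = 0.0075 dits
D_KL(Q||P) = 0.0071 dits

No, they are not equal!

This asymmetry is why KL divergence is not a true distance metric.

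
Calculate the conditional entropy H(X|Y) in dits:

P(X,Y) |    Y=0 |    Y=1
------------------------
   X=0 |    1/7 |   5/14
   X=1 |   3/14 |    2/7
0.2962 dits

Using the chain rule: H(X|Y) = H(X,Y) - H(Y)

First, compute H(X,Y) = 0.5792 dits

Marginal P(Y) = (5/14, 9/14)
H(Y) = 0.2831 dits

H(X|Y) = H(X,Y) - H(Y) = 0.5792 - 0.2831 = 0.2962 dits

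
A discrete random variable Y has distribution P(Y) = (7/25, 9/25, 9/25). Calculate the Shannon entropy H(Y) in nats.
1.0920 nats

Shannon entropy is H(X) = -Σ p(x) log p(x).

For P = (7/25, 9/25, 9/25):
H = -7/25 × log_e(7/25) -9/25 × log_e(9/25) -9/25 × log_e(9/25)
H = 1.0920 nats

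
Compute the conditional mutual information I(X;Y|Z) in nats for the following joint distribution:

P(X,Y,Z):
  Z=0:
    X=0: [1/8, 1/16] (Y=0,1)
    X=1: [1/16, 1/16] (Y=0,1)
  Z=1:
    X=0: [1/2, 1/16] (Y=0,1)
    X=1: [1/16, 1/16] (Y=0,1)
0.0474 nats

Conditional mutual information: I(X;Y|Z) = H(X|Z) + H(Y|Z) - H(X,Y|Z)

H(Z) = 0.6211
H(X,Z) = 1.1574 → H(X|Z) = 0.5363
H(Y,Z) = 1.1574 → H(Y|Z) = 0.5363
H(X,Y,Z) = 1.6462 → H(X,Y|Z) = 1.0251

I(X;Y|Z) = 0.5363 + 0.5363 - 1.0251 = 0.0474 nats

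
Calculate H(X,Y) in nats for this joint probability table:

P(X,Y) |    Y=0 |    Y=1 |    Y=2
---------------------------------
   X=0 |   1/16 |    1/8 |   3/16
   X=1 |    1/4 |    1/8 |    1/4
1.7002 nats

Joint entropy is H(X,Y) = -Σ_{x,y} p(x,y) log p(x,y).

Summing over all non-zero entries:
H(X,Y) = -[1/16·log_e(1/16) + 1/8·log_e(1/8) + 3/16·log_e(3/16) + 1/4·log_e(1/4) + 1/8·log_e(1/8) + 1/4·log_e(1/4)]
H(X,Y) = 1.7002 nats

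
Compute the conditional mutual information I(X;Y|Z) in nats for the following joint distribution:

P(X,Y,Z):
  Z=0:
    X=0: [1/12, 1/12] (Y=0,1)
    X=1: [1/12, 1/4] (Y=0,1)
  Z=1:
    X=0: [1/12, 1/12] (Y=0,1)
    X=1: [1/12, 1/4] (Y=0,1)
0.0306 nats

Conditional mutual information: I(X;Y|Z) = H(X|Z) + H(Y|Z) - H(X,Y|Z)

H(Z) = 0.6931
H(X,Z) = 1.3297 → H(X|Z) = 0.6365
H(Y,Z) = 1.3297 → H(Y|Z) = 0.6365
H(X,Y,Z) = 1.9356 → H(X,Y|Z) = 1.2425

I(X;Y|Z) = 0.6365 + 0.6365 - 1.2425 = 0.0306 nats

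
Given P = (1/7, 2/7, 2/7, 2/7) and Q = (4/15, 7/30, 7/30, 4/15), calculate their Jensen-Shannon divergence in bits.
0.0178 bits

Jensen-Shannon divergence is:
JSD(P||Q) = 0.5 × D_KL(P||M) + 0.5 × D_KL(Q||M)
where M = 0.5 × (P + Q) is the mixture distribution.

M = 0.5 × (1/7, 2/7, 2/7, 2/7) + 0.5 × (4/15, 7/30, 7/30, 4/15) = (0.204762, 0.259524, 0.259524, 0.27619)

D_KL(P||M) = 0.0190 bits
D_KL(Q||M) = 0.0165 bits

JSD(P||Q) = 0.5 × 0.0190 + 0.5 × 0.0165 = 0.0178 bits

Unlike KL divergence, JSD is symmetric and bounded: 0 ≤ JSD ≤ log(2).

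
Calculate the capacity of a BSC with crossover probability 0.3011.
0.1174 bits

For a binary symmetric channel (BSC) with error probability p:
Capacity C = 1 - H(p) bits per symbol

where H(p) = -p log₂(p) - (1-p) log₂(1-p) is the binary entropy function.

H(0.3011) = 0.8826 bits
C = 1 - 0.8826 = 0.1174 bits per symbol

This means we can reliably transmit up to 0.1174 bits of information per channel use.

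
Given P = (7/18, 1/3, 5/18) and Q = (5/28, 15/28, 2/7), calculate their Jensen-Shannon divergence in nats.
0.0319 nats

Jensen-Shannon divergence is:
JSD(P||Q) = 0.5 × D_KL(P||M) + 0.5 × D_KL(Q||M)
where M = 0.5 × (P + Q) is the mixture distribution.

M = 0.5 × (7/18, 1/3, 5/18) + 0.5 × (5/28, 15/28, 2/7) = (0.28373, 0.434524, 0.281746)

D_KL(P||M) = 0.0303 nats
D_KL(Q||M) = 0.0335 nats

JSD(P||Q) = 0.5 × 0.0303 + 0.5 × 0.0335 = 0.0319 nats

Unlike KL divergence, JSD is symmetric and bounded: 0 ≤ JSD ≤ log(2).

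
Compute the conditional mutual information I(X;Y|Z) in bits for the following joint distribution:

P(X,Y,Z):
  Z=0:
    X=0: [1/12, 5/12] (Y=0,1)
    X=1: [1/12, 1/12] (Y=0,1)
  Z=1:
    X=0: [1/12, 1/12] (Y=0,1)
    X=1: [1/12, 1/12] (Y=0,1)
0.0492 bits

Conditional mutual information: I(X;Y|Z) = H(X|Z) + H(Y|Z) - H(X,Y|Z)

H(Z) = 0.9183
H(X,Z) = 1.7925 → H(X|Z) = 0.8742
H(Y,Z) = 1.7925 → H(Y|Z) = 0.8742
H(X,Y,Z) = 2.6175 → H(X,Y|Z) = 1.6992

I(X;Y|Z) = 0.8742 + 0.8742 - 1.6992 = 0.0492 bits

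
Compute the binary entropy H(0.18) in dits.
0.2047 dits

The binary entropy function is:
H(p) = -p log(p) - (1-p) log(1-p)

H(0.18) = -0.18 × log_10(0.18) - 0.82 × log_10(0.82)
H(0.18) = 0.2047 dits

Note: Binary entropy is maximized at p=0.5 (H=1 bit) and minimized at p=0 or p=1 (H=0).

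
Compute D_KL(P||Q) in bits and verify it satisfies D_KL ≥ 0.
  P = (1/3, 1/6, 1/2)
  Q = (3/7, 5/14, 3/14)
0.3071 bits

KL divergence satisfies the Gibbs inequality: D_KL(P||Q) ≥ 0 for all distributions P, Q.

D_KL(P||Q) = Σ p(x) log(p(x)/q(x))
Term by term:
  x=0: 1/3 × log_2[(1/3)/(3/7)] = -0.1209
  x=1: 1/6 × log_2[(1/6)/(5/14)] = -0.1833
  x=2: 1/2 × log_2[(1/2)/(3/14)] = 0.6112
D_KL(P||Q) = 0.3071 bits

D_KL(P||Q) = 0.3071 ≥ 0 ✓

This non-negativity is a fundamental property: relative entropy cannot be negative because it measures how different Q is from P.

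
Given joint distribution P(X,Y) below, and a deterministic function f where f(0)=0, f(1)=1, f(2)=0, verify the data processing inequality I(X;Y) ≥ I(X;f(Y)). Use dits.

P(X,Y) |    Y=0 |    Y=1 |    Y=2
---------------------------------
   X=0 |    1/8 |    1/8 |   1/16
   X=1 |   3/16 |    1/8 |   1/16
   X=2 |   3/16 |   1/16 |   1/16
I(X;Y) = 0.0078, I(X;f(Y)) = 0.0068, inequality holds: 0.0078 ≥ 0.0068

Data Processing Inequality: For any Markov chain X → Y → Z, we have I(X;Y) ≥ I(X;Z).

Here Z = f(Y) is a deterministic function of Y, forming X → Y → Z.

Original I(X;Y) = 0.0078 dits

After applying f:
P(X,Z) where Z=f(Y):
- P(X,Z=0) = P(X,Y=0) + P(X,Y=2)
- P(X,Z=1) = P(X,Y=1)

I(X;Z) = I(X;f(Y)) = 0.0068 dits

Verification: 0.0078 ≥ 0.0068 ✓

Information cannot be created by processing; the function f can only lose information about X.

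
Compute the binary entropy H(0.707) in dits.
0.2627 dits

The binary entropy function is:
H(p) = -p log(p) - (1-p) log(1-p)

H(0.707) = -0.707 × log_10(0.707) - 0.293 × log_10(0.293)
H(0.707) = 0.2627 dits

Note: Binary entropy is maximized at p=0.5 (H=1 bit) and minimized at p=0 or p=1 (H=0).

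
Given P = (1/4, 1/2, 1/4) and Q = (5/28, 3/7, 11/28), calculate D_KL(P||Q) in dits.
0.0209 dits

KL divergence: D_KL(P||Q) = Σ p(x) log(p(x)/q(x))

Computing term by term:
  x=0: 1/4 × log_10[(1/4)/(5/28)] = 1/4 × 0.1461 = 0.0365
  x=1: 1/2 × log_10[(1/2)/(3/7)] = 1/2 × 0.0669 = 0.0335
  x=2: 1/4 × log_10[(1/4)/(11/28)] = 1/4 × -0.1963 = -0.0491

D_KL(P||Q) = 0.0209 dits

Note: KL divergence is always non-negative and equals 0 iff P = Q.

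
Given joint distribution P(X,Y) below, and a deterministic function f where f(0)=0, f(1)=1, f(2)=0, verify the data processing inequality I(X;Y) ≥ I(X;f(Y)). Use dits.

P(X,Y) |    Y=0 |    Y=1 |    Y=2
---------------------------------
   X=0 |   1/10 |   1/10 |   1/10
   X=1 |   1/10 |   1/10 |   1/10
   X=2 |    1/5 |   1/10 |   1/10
I(X;Y) = 0.0060, I(X;f(Y)) = 0.0017, inequality holds: 0.0060 ≥ 0.0017

Data Processing Inequality: For any Markov chain X → Y → Z, we have I(X;Y) ≥ I(X;Z).

Here Z = f(Y) is a deterministic function of Y, forming X → Y → Z.

Original I(X;Y) = 0.0060 dits

After applying f:
P(X,Z) where Z=f(Y):
- P(X,Z=0) = P(X,Y=0) + P(X,Y=2)
- P(X,Z=1) = P(X,Y=1)

I(X;Z) = I(X;f(Y)) = 0.0017 dits

Verification: 0.0060 ≥ 0.0017 ✓

Information cannot be created by processing; the function f can only lose information about X.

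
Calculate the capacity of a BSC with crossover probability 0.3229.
0.0925 bits

For a binary symmetric channel (BSC) with error probability p:
Capacity C = 1 - H(p) bits per symbol

where H(p) = -p log₂(p) - (1-p) log₂(1-p) is the binary entropy function.

H(0.3229) = 0.9075 bits
C = 1 - 0.9075 = 0.0925 bits per symbol

This means we can reliably transmit up to 0.0925 bits of information per channel use.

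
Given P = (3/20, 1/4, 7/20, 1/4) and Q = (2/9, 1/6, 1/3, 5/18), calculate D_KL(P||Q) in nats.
0.0331 nats

KL divergence: D_KL(P||Q) = Σ p(x) log(p(x)/q(x))

Computing term by term:
  x=0: 3/20 × log_e[(3/20)/(2/9)] = 3/20 × -0.3930 = -0.0590
  x=1: 1/4 × log_e[(1/4)/(1/6)] = 1/4 × 0.4055 = 0.1014
  x=2: 7/20 × log_e[(7/20)/(1/3)] = 7/20 × 0.0488 = 0.0171
  x=3: 1/4 × log_e[(1/4)/(5/18)] = 1/4 × -0.1054 = -0.0263

D_KL(P||Q) = 0.0331 nats

Note: KL divergence is always non-negative and equals 0 iff P = Q.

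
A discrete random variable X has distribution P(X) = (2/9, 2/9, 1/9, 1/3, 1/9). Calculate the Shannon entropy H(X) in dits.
0.6614 dits

Shannon entropy is H(X) = -Σ p(x) log p(x).

For P = (2/9, 2/9, 1/9, 1/3, 1/9):
H = -2/9 × log_10(2/9) -2/9 × log_10(2/9) -1/9 × log_10(1/9) -1/3 × log_10(1/3) -1/9 × log_10(1/9)
H = 0.6614 dits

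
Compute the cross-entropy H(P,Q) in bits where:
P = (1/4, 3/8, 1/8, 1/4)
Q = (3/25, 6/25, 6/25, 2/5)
2.1247 bits

Cross-entropy: H(P,Q) = -Σ p(x) log q(x)

Alternatively: H(P,Q) = H(P) + D_KL(P||Q)
H(P) = 1.9056 bits
D_KL(P||Q) = 0.2190 bits

H(P,Q) = 1.9056 + 0.2190 = 2.1247 bits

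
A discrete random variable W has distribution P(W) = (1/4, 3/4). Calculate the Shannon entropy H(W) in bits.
0.8113 bits

Shannon entropy is H(X) = -Σ p(x) log p(x).

For P = (1/4, 3/4):
H = -1/4 × log_2(1/4) -3/4 × log_2(3/4)
H = 0.8113 bits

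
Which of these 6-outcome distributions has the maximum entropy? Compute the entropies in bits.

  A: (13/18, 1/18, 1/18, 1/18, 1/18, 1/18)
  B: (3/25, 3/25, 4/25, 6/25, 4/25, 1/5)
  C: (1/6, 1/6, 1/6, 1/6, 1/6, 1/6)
C

For a discrete distribution over n outcomes, entropy is maximized by the uniform distribution.

Computing entropies:
H(A) = 1.4974 bits
H(B) = 2.5387 bits
H(C) = 2.5850 bits

The uniform distribution (where all probabilities equal 1/6) achieves the maximum entropy of log_2(6) = 2.5850 bits.

Distribution C has the highest entropy.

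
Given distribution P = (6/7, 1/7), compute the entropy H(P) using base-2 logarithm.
0.5917 bits

Shannon entropy is H(X) = -Σ p(x) log p(x).

For P = (6/7, 1/7):
H = -6/7 × log_2(6/7) -1/7 × log_2(1/7)
H = 0.5917 bits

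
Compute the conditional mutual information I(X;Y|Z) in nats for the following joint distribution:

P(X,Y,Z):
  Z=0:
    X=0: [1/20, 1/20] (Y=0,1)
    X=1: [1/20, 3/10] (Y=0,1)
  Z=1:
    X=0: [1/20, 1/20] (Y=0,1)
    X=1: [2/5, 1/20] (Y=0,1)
0.0600 nats

Conditional mutual information: I(X;Y|Z) = H(X|Z) + H(Y|Z) - H(X,Y|Z)

H(Z) = 0.6881
H(X,Z) = 1.1873 → H(X|Z) = 0.4991
H(Y,Z) = 1.1873 → H(Y|Z) = 0.4991
H(X,Y,Z) = 1.6264 → H(X,Y|Z) = 0.9383

I(X;Y|Z) = 0.4991 + 0.4991 - 0.9383 = 0.0600 nats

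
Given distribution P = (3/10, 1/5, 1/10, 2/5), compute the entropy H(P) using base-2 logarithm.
1.8464 bits

Shannon entropy is H(X) = -Σ p(x) log p(x).

For P = (3/10, 1/5, 1/10, 2/5):
H = -3/10 × log_2(3/10) -1/5 × log_2(1/5) -1/10 × log_2(1/10) -2/5 × log_2(2/5)
H = 1.8464 bits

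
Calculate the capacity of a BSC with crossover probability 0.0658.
0.6499 bits

For a binary symmetric channel (BSC) with error probability p:
Capacity C = 1 - H(p) bits per symbol

where H(p) = -p log₂(p) - (1-p) log₂(1-p) is the binary entropy function.

H(0.0658) = 0.3501 bits
C = 1 - 0.3501 = 0.6499 bits per symbol

This means we can reliably transmit up to 0.6499 bits of information per channel use.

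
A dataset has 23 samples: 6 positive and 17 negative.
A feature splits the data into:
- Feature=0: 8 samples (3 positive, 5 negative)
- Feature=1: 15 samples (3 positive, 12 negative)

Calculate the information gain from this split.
0.0253 bits

Information Gain = H(Y) - H(Y|Feature)

Before split:
P(positive) = 6/23 = 0.2609
H(Y) = 0.8281 bits

After split:
Feature=0: H = 0.9544 bits (weight = 8/23)
Feature=1: H = 0.7219 bits (weight = 15/23)
H(Y|Feature) = (8/23)×0.9544 + (15/23)×0.7219 = 0.8028 bits

Information Gain = 0.8281 - 0.8028 = 0.0253 bits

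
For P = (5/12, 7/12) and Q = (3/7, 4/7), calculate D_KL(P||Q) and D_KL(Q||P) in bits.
D_KL(P||Q) = 0.0004, D_KL(Q||P) = 0.0004

KL divergence is not symmetric: D_KL(P||Q) ≠ D_KL(Q||P) in general.

D_KL(P||Q) = 0.0004 bits
D_KL(Q||P) = 0.0004 bits

In this case they happen to be equal (to 4 decimal places).

This asymmetry is why KL divergence is not a true distance metric.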